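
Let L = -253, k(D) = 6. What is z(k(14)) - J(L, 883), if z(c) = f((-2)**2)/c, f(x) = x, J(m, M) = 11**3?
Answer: -3991/3 ≈ -1330.3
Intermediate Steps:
J(m, M) = 1331
z(c) = 4/c (z(c) = (-2)**2/c = 4/c)
z(k(14)) - J(L, 883) = 4/6 - 1*1331 = 4*(1/6) - 1331 = 2/3 - 1331 = -3991/3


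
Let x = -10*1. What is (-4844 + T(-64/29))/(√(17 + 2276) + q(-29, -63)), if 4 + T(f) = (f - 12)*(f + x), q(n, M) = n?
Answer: -327610/3509 - 327610*√2293/101761 ≈ -247.52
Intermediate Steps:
x = -10
T(f) = -4 + (-12 + f)*(-10 + f) (T(f) = -4 + (f - 12)*(f - 10) = -4 + (-12 + f)*(-10 + f))
(-4844 + T(-64/29))/(√(17 + 2276) + q(-29, -63)) = (-4844 + (116 + (-64/29)² - (-1408)/29))/(√(17 + 2276) - 29) = (-4844 + (116 + (-64*1/29)² - (-1408)/29))/(√2293 - 29) = (-4844 + (116 + (-64/29)² - 22*(-64/29)))/(-29 + √2293) = (-4844 + (116 + 4096/841 + 1408/29))/(-29 + √2293) = (-4844 + 142484/841)/(-29 + √2293) = -3931320/(841*(-29 + √2293))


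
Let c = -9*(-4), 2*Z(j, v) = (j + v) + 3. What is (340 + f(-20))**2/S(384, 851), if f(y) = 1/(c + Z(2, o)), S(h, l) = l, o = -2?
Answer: 650352004/4786875 ≈ 135.86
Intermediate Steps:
Z(j, v) = 3/2 + j/2 + v/2 (Z(j, v) = ((j + v) + 3)/2 = (3 + j + v)/2 = 3/2 + j/2 + v/2)
c = 36
f(y) = 2/75 (f(y) = 1/(36 + (3/2 + (1/2)*2 + (1/2)*(-2))) = 1/(36 + (3/2 + 1 - 1)) = 1/(36 + 3/2) = 1/(75/2) = 2/75)
(340 + f(-20))**2/S(384, 851) = (340 + 2/75)**2/851 = (25502/75)**2*(1/851) = (650352004/5625)*(1/851) = 650352004/4786875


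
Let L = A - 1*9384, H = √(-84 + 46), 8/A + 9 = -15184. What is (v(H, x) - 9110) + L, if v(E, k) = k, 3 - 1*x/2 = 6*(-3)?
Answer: -280341244/15193 ≈ -18452.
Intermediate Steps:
A = -8/15193 (A = 8/(-9 - 15184) = 8/(-15193) = 8*(-1/15193) = -8/15193 ≈ -0.00052656)
x = 42 (x = 6 - 12*(-3) = 6 - 2*(-18) = 6 + 36 = 42)
H = I*√38 (H = √(-38) = I*√38 ≈ 6.1644*I)
L = -142571120/15193 (L = -8/15193 - 1*9384 = -8/15193 - 9384 = -142571120/15193 ≈ -9384.0)
(v(H, x) - 9110) + L = (42 - 9110) - 142571120/15193 = -9068 - 142571120/15193 = -280341244/15193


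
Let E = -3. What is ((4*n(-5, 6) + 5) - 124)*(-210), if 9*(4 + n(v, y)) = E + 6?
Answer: 28070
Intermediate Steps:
n(v, y) = -11/3 (n(v, y) = -4 + (-3 + 6)/9 = -4 + (⅑)*3 = -4 + ⅓ = -11/3)
((4*n(-5, 6) + 5) - 124)*(-210) = ((4*(-11/3) + 5) - 124)*(-210) = ((-44/3 + 5) - 124)*(-210) = (-29/3 - 124)*(-210) = -401/3*(-210) = 28070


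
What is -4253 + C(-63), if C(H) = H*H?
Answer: -284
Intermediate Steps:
C(H) = H²
-4253 + C(-63) = -4253 + (-63)² = -4253 + 3969 = -284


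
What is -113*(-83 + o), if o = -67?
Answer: 16950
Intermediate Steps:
-113*(-83 + o) = -113*(-83 - 67) = -113*(-150) = 16950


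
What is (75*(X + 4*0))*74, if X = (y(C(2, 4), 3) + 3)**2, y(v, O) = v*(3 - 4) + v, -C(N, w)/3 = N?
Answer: 49950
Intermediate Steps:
C(N, w) = -3*N
y(v, O) = 0 (y(v, O) = v*(-1) + v = -v + v = 0)
X = 9 (X = (0 + 3)**2 = 3**2 = 9)
(75*(X + 4*0))*74 = (75*(9 + 4*0))*74 = (75*(9 + 0))*74 = (75*9)*74 = 675*74 = 49950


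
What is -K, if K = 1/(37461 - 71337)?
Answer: 1/33876 ≈ 2.9519e-5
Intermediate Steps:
K = -1/33876 (K = 1/(-33876) = -1/33876 ≈ -2.9519e-5)
-K = -1*(-1/33876) = 1/33876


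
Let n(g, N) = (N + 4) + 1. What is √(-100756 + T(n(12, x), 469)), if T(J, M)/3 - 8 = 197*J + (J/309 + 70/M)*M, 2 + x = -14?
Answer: 84*I*√160989/103 ≈ 327.22*I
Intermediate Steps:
x = -16 (x = -2 - 14 = -16)
n(g, N) = 5 + N (n(g, N) = (4 + N) + 1 = 5 + N)
T(J, M) = 24 + 591*J + 3*M*(70/M + J/309) (T(J, M) = 24 + 3*(197*J + (J/309 + 70/M)*M) = 24 + 3*(197*J + (70/M + J/309)*M) = 24 + 3*(197*J + M*(70/M + J/309)) = 24 + (591*J + 3*M*(70/M + J/309)) = 24 + 591*J + 3*M*(70/M + J/309))
√(-100756 + T(n(12, x), 469)) = √(-100756 + (234 + 591*(5 - 16) + (1/103)*(5 - 16)*469)) = √(-100756 + (234 + 591*(-11) + (1/103)*(-11)*469)) = √(-100756 + (234 - 6501 - 5159/103)) = √(-100756 - 650660/103) = √(-11028528/103) = 84*I*√160989/103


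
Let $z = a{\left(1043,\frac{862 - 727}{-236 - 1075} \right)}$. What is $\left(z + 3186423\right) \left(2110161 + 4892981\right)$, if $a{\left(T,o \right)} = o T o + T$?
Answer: $\frac{4262877711044428318}{190969} \approx 2.2322 \cdot 10^{13}$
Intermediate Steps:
$a{\left(T,o \right)} = T + T o^{2}$ ($a{\left(T,o \right)} = T o o + T = T o^{2} + T = T + T o^{2}$)
$z = \frac{201292742}{190969}$ ($z = 1043 \left(1 + \left(\frac{862 - 727}{-236 - 1075}\right)^{2}\right) = 1043 \left(1 + \left(\frac{135}{-1311}\right)^{2}\right) = 1043 \left(1 + \left(135 \left(- \frac{1}{1311}\right)\right)^{2}\right) = 1043 \left(1 + \left(- \frac{45}{437}\right)^{2}\right) = 1043 \left(1 + \frac{2025}{190969}\right) = 1043 \cdot \frac{192994}{190969} = \frac{201292742}{190969} \approx 1054.1$)
$\left(z + 3186423\right) \left(2110161 + 4892981\right) = \left(\frac{201292742}{190969} + 3186423\right) \left(2110161 + 4892981\right) = \frac{608709306629}{190969} \cdot 7003142 = \frac{4262877711044428318}{190969}$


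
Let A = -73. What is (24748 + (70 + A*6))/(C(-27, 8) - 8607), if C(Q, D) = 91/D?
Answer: -39008/13753 ≈ -2.8363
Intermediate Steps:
(24748 + (70 + A*6))/(C(-27, 8) - 8607) = (24748 + (70 - 73*6))/(91/8 - 8607) = (24748 + (70 - 438))/(91*(⅛) - 8607) = (24748 - 368)/(91/8 - 8607) = 24380/(-68765/8) = 24380*(-8/68765) = -39008/13753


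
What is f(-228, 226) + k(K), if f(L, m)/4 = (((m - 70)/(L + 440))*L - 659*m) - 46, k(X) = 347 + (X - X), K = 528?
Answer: -31600937/53 ≈ -5.9624e+5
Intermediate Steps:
k(X) = 347 (k(X) = 347 + 0 = 347)
f(L, m) = -184 - 2636*m + 4*L*(-70 + m)/(440 + L) (f(L, m) = 4*((((m - 70)/(L + 440))*L - 659*m) - 46) = 4*((((-70 + m)/(440 + L))*L - 659*m) - 46) = 4*((L*(-70 + m)/(440 + L) - 659*m) - 46) = 4*((-659*m + L*(-70 + m)/(440 + L)) - 46) = 4*(-46 - 659*m + L*(-70 + m)/(440 + L)) = -184 - 2636*m + 4*L*(-70 + m)/(440 + L))
f(-228, 226) + k(K) = 8*(-10120 - 144980*226 - 58*(-228) - 329*(-228)*226)/(440 - 228) + 347 = 8*(-10120 - 32765480 + 13224 + 16952712)/212 + 347 = 8*(1/212)*(-15809664) + 347 = -31619328/53 + 347 = -31600937/53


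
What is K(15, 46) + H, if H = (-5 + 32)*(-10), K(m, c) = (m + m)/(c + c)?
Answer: -12405/46 ≈ -269.67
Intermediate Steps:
K(m, c) = m/c (K(m, c) = (2*m)/((2*c)) = (2*m)*(1/(2*c)) = m/c)
H = -270 (H = 27*(-10) = -270)
K(15, 46) + H = 15/46 - 270 = -12405/46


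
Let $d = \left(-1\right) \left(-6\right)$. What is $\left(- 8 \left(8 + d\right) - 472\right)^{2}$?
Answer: $341056$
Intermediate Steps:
$d = 6$
$\left(- 8 \left(8 + d\right) - 472\right)^{2} = \left(- 8 \left(8 + 6\right) - 472\right)^{2} = \left(\left(-8\right) 14 - 472\right)^{2} = \left(-112 - 472\right)^{2} = \left(-584\right)^{2} = 341056$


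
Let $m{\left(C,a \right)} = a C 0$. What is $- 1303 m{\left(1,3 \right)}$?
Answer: $0$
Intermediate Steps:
$m{\left(C,a \right)} = 0$ ($m{\left(C,a \right)} = C a 0 = 0$)
$- 1303 m{\left(1,3 \right)} = \left(-1303\right) 0 = 0$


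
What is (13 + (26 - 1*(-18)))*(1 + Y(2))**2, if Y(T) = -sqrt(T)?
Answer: 171 - 114*sqrt(2) ≈ 9.7796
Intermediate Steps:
(13 + (26 - 1*(-18)))*(1 + Y(2))**2 = (13 + (26 - 1*(-18)))*(1 - sqrt(2))**2 = (13 + (26 + 18))*(1 - sqrt(2))**2 = (13 + 44)*(1 - sqrt(2))**2 = 57*(1 - sqrt(2))**2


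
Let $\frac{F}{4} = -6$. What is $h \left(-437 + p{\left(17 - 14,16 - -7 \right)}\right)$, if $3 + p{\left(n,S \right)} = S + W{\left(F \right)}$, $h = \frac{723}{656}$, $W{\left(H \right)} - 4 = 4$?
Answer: $- \frac{295707}{656} \approx -450.77$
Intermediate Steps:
$F = -24$ ($F = 4 \left(-6\right) = -24$)
$W{\left(H \right)} = 8$ ($W{\left(H \right)} = 4 + 4 = 8$)
$h = \frac{723}{656}$ ($h = 723 \cdot \frac{1}{656} = \frac{723}{656} \approx 1.1021$)
$p{\left(n,S \right)} = 5 + S$ ($p{\left(n,S \right)} = -3 + \left(S + 8\right) = -3 + \left(8 + S\right) = 5 + S$)
$h \left(-437 + p{\left(17 - 14,16 - -7 \right)}\right) = \frac{723 \left(-437 + \left(5 + \left(16 - -7\right)\right)\right)}{656} = \frac{723 \left(-437 + \left(5 + \left(16 + 7\right)\right)\right)}{656} = \frac{723 \left(-437 + \left(5 + 23\right)\right)}{656} = \frac{723 \left(-437 + 28\right)}{656} = \frac{723}{656} \left(-409\right) = - \frac{295707}{656}$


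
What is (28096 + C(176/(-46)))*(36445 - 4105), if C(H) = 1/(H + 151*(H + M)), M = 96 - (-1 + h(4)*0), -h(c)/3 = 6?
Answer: 2799472522924/3081 ≈ 9.0862e+8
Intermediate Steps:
h(c) = -18 (h(c) = -3*6 = -18)
M = 97 (M = 96 - (-1 - 18*0) = 96 - (-1 + 0) = 96 - 1*(-1) = 96 + 1 = 97)
C(H) = 1/(14647 + 152*H) (C(H) = 1/(H + 151*(H + 97)) = 1/(H + 151*(97 + H)) = 1/(H + (14647 + 151*H)) = 1/(14647 + 152*H))
(28096 + C(176/(-46)))*(36445 - 4105) = (28096 + 1/(14647 + 152*(176/(-46))))*(36445 - 4105) = (28096 + 1/(14647 + 152*(176*(-1/46))))*32340 = (28096 + 1/(14647 + 152*(-88/23)))*32340 = (28096 + 1/(14647 - 13376/23))*32340 = (28096 + 1/(323505/23))*32340 = (28096 + 23/323505)*32340 = (9089196503/323505)*32340 = 2799472522924/3081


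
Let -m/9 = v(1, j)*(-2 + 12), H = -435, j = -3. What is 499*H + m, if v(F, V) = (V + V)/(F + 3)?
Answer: -216930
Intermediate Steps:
v(F, V) = 2*V/(3 + F) (v(F, V) = (2*V)/(3 + F) = 2*V/(3 + F))
m = 135 (m = -9*2*(-3)/(3 + 1)*(-2 + 12) = -9*2*(-3)/4*10 = -9*2*(-3)*(1/4)*10 = -(-27)*10/2 = -9*(-15) = 135)
499*H + m = 499*(-435) + 135 = -217065 + 135 = -216930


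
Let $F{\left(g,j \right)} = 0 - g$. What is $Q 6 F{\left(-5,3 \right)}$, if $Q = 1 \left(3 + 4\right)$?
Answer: $210$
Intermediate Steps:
$F{\left(g,j \right)} = - g$
$Q = 7$ ($Q = 1 \cdot 7 = 7$)
$Q 6 F{\left(-5,3 \right)} = 7 \cdot 6 \left(\left(-1\right) \left(-5\right)\right) = 42 \cdot 5 = 210$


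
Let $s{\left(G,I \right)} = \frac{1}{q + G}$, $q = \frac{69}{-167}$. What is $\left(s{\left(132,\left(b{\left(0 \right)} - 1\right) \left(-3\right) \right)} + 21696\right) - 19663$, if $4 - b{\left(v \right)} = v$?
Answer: $\frac{44675342}{21975} \approx 2033.0$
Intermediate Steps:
$b{\left(v \right)} = 4 - v$
$q = - \frac{69}{167}$ ($q = 69 \left(- \frac{1}{167}\right) = - \frac{69}{167} \approx -0.41317$)
$s{\left(G,I \right)} = \frac{1}{- \frac{69}{167} + G}$
$\left(s{\left(132,\left(b{\left(0 \right)} - 1\right) \left(-3\right) \right)} + 21696\right) - 19663 = \left(\frac{167}{-69 + 167 \cdot 132} + 21696\right) - 19663 = \left(\frac{167}{-69 + 22044} + 21696\right) - 19663 = \left(\frac{167}{21975} + 21696\right) - 19663 = \frac{476769767}{21975} - 19663 = \frac{44675342}{21975}$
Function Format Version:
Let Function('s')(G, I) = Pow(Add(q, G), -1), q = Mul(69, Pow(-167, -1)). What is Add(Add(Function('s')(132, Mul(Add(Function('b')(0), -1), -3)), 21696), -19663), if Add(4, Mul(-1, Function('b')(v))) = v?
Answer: Rational(44675342, 21975) ≈ 2033.0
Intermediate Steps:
Function('b')(v) = Add(4, Mul(-1, v))
q = Rational(-69, 167) (q = Mul(69, Rational(-1, 167)) = Rational(-69, 167) ≈ -0.41317)
Function('s')(G, I) = Pow(Add(Rational(-69, 167), G), -1)
Add(Add(Function('s')(132, Mul(Add(Function('b')(0), -1), -3)), 21696), -19663) = Add(Add(Mul(167, Pow(Add(-69, Mul(167, 132)), -1)), 21696), -19663) = Add(Add(Mul(167, Pow(Add(-69, 22044), -1)), 21696), -19663) = Add(Add(Mul(167, Pow(21975, -1)), 21696), -19663) = Add(Add(Mul(167, Rational(1, 21975)), 21696), -19663) = Add(Add(Rational(167, 21975), 21696), -19663) = Add(Rational(476769767, 21975), -19663) = Rational(44675342, 21975)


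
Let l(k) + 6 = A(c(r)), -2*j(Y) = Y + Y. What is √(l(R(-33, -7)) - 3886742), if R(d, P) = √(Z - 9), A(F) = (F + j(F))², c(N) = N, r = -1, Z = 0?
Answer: 2*I*√971687 ≈ 1971.5*I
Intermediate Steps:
j(Y) = -Y (j(Y) = -(Y + Y)/2 = -Y)
A(F) = 0 (A(F) = (F - F)² = 0² = 0)
R(d, P) = 3*I (R(d, P) = √(0 - 9) = √(-9) = 3*I)
l(k) = -6 (l(k) = -6 + 0 = -6)
√(l(R(-33, -7)) - 3886742) = √(-6 - 3886742) = √(-3886748) = 2*I*√971687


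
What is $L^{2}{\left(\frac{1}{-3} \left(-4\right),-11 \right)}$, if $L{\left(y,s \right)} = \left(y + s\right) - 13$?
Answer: $\frac{4624}{9} \approx 513.78$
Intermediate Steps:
$L{\left(y,s \right)} = -13 + s + y$ ($L{\left(y,s \right)} = \left(s + y\right) - 13 = -13 + s + y$)
$L^{2}{\left(\frac{1}{-3} \left(-4\right),-11 \right)} = \left(-13 - 11 + \frac{1}{-3} \left(-4\right)\right)^{2} = \left(-13 - 11 - - \frac{4}{3}\right)^{2} = \left(-13 - 11 + \frac{4}{3}\right)^{2} = \left(- \frac{68}{3}\right)^{2} = \frac{4624}{9}$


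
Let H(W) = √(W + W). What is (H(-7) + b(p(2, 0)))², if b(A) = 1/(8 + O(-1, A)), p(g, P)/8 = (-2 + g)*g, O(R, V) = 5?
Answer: -2365/169 + 2*I*√14/13 ≈ -13.994 + 0.57564*I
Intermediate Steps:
H(W) = √2*√W (H(W) = √(2*W) = √2*√W)
p(g, P) = 8*g*(-2 + g) (p(g, P) = 8*((-2 + g)*g) = 8*(g*(-2 + g)) = 8*g*(-2 + g))
b(A) = 1/13 (b(A) = 1/(8 + 5) = 1/13)
(H(-7) + b(p(2, 0)))² = (√2*√(-7) + 1/13)² = (√2*(I*√7) + 1/13)² = (I*√14 + 1/13)² = (1/13 + I*√14)²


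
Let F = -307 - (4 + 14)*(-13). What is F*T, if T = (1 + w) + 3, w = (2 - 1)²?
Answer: -365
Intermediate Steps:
w = 1 (w = 1² = 1)
F = -73 (F = -307 - 18*(-13) = -307 - 1*(-234) = -307 + 234 = -73)
T = 5 (T = (1 + 1) + 3 = 2 + 3 = 5)
F*T = -73*5 = -365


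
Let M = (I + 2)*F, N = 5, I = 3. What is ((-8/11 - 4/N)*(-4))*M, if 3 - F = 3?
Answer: 0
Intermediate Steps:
F = 0 (F = 3 - 1*3 = 3 - 3 = 0)
M = 0 (M = (3 + 2)*0 = 5*0 = 0)
((-8/11 - 4/N)*(-4))*M = ((-8/11 - 4/5)*(-4))*0 = ((-8*1/11 - 4*⅕)*(-4))*0 = ((-8/11 - ⅘)*(-4))*0 = -84/55*(-4)*0 = (336/55)*0 = 0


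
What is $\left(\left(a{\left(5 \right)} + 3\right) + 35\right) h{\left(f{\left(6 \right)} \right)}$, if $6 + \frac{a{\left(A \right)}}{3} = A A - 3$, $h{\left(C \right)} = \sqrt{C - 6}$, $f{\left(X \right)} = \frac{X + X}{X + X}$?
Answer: $86 i \sqrt{5} \approx 192.3 i$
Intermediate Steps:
$f{\left(X \right)} = 1$ ($f{\left(X \right)} = \frac{2 X}{2 X} = 2 X \frac{1}{2 X} = 1$)
$h{\left(C \right)} = \sqrt{-6 + C}$
$a{\left(A \right)} = -27 + 3 A^{2}$ ($a{\left(A \right)} = -18 + 3 \left(A A - 3\right) = -18 + 3 \left(A^{2} - 3\right) = -18 + 3 \left(-3 + A^{2}\right) = -18 + \left(-9 + 3 A^{2}\right) = -27 + 3 A^{2}$)
$\left(\left(a{\left(5 \right)} + 3\right) + 35\right) h{\left(f{\left(6 \right)} \right)} = \left(\left(\left(-27 + 3 \cdot 5^{2}\right) + 3\right) + 35\right) \sqrt{-6 + 1} = \left(\left(\left(-27 + 3 \cdot 25\right) + 3\right) + 35\right) \sqrt{-5} = \left(\left(\left(-27 + 75\right) + 3\right) + 35\right) i \sqrt{5} = \left(\left(48 + 3\right) + 35\right) i \sqrt{5} = \left(51 + 35\right) i \sqrt{5} = 86 i \sqrt{5}$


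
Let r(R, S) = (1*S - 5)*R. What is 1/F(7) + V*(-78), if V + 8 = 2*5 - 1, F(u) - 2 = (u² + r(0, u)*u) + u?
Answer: -4523/58 ≈ -77.983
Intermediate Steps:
r(R, S) = R*(-5 + S) (r(R, S) = (S - 5)*R = (-5 + S)*R = R*(-5 + S))
F(u) = 2 + u + u² (F(u) = 2 + ((u² + (0*(-5 + u))*u) + u) = 2 + ((u² + 0*u) + u) = 2 + ((u² + 0) + u) = 2 + (u² + u) = 2 + (u + u²) = 2 + u + u²)
V = 1 (V = -8 + (2*5 - 1) = -8 + (10 - 1) = -8 + 9 = 1)
1/F(7) + V*(-78) = 1/(2 + 7 + 7²) + 1*(-78) = 1/(2 + 7 + 49) - 78 = 1/58 - 78 = -4523/58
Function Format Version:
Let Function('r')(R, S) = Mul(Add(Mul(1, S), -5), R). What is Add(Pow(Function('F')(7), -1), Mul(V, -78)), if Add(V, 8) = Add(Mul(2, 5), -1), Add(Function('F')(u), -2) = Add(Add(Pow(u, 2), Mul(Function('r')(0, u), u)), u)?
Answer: Rational(-4523, 58) ≈ -77.983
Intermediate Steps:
Function('r')(R, S) = Mul(R, Add(-5, S)) (Function('r')(R, S) = Mul(Add(S, -5), R) = Mul(Add(-5, S), R) = Mul(R, Add(-5, S)))
Function('F')(u) = Add(2, u, Pow(u, 2)) (Function('F')(u) = Add(2, Add(Add(Pow(u, 2), Mul(Mul(0, Add(-5, u)), u)), u)) = Add(2, Add(Add(Pow(u, 2), Mul(0, u)), u)) = Add(2, Add(Add(Pow(u, 2), 0), u)) = Add(2, Add(Pow(u, 2), u)) = Add(2, Add(u, Pow(u, 2))) = Add(2, u, Pow(u, 2)))
V = 1 (V = Add(-8, Add(Mul(2, 5), -1)) = Add(-8, Add(10, -1)) = Add(-8, 9) = 1)
Add(Pow(Function('F')(7), -1), Mul(V, -78)) = Add(Pow(Add(2, 7, Pow(7, 2)), -1), Mul(1, -78)) = Add(Pow(Add(2, 7, 49), -1), -78) = Add(Pow(58, -1), -78) = Add(Rational(1, 58), -78) = Rational(-4523, 58)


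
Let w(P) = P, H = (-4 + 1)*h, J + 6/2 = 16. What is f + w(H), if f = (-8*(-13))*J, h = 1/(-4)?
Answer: 5411/4 ≈ 1352.8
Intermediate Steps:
J = 13 (J = -3 + 16 = 13)
h = -¼ ≈ -0.25000
H = ¾ (H = (-4 + 1)*(-¼) = -3*(-¼) = ¾ ≈ 0.75000)
f = 1352 (f = -8*(-13)*13 = 104*13 = 1352)
f + w(H) = 1352 + ¾ = 5411/4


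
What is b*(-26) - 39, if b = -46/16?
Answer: 143/4 ≈ 35.750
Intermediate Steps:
b = -23/8 (b = -46*1/16 = -23/8 ≈ -2.8750)
b*(-26) - 39 = -23/8*(-26) - 39 = 299/4 - 39 = 143/4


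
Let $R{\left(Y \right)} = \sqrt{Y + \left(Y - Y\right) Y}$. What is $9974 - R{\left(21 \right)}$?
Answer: $9974 - \sqrt{21} \approx 9969.4$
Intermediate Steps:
$R{\left(Y \right)} = \sqrt{Y}$ ($R{\left(Y \right)} = \sqrt{Y + 0 Y} = \sqrt{Y + 0} = \sqrt{Y}$)
$9974 - R{\left(21 \right)} = 9974 - \sqrt{21}$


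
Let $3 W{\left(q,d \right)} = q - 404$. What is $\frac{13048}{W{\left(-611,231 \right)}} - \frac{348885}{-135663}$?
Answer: $- \frac{236013057}{6557045} \approx -35.994$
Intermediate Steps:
$W{\left(q,d \right)} = - \frac{404}{3} + \frac{q}{3}$ ($W{\left(q,d \right)} = \frac{q - 404}{3} = \frac{-404 + q}{3} = - \frac{404}{3} + \frac{q}{3}$)
$\frac{13048}{W{\left(-611,231 \right)}} - \frac{348885}{-135663} = \frac{13048}{- \frac{404}{3} + \frac{1}{3} \left(-611\right)} - \frac{348885}{-135663} = \frac{13048}{- \frac{404}{3} - \frac{611}{3}} - - \frac{116295}{45221} = \frac{13048}{- \frac{1015}{3}} + \frac{116295}{45221} = 13048 \left(- \frac{3}{1015}\right) + \frac{116295}{45221} = - \frac{5592}{145} + \frac{116295}{45221} = - \frac{236013057}{6557045}$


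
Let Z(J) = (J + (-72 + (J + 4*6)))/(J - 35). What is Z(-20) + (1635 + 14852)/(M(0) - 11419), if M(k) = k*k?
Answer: 8917/57095 ≈ 0.15618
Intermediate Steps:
M(k) = k²
Z(J) = (-48 + 2*J)/(-35 + J) (Z(J) = (J + (-72 + (J + 24)))/(-35 + J) = (J + (-72 + (24 + J)))/(-35 + J) = (J + (-48 + J))/(-35 + J) = (-48 + 2*J)/(-35 + J))
Z(-20) + (1635 + 14852)/(M(0) - 11419) = 2*(-24 - 20)/(-35 - 20) + (1635 + 14852)/(0² - 11419) = 2*(-44)/(-55) + 16487/(0 - 11419) = 2*(-1/55)*(-44) + 16487/(-11419) = 8/5 + 16487*(-1/11419) = 8/5 - 16487/11419 = 8917/57095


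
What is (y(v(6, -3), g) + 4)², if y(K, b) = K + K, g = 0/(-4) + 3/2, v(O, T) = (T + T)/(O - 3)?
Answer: 0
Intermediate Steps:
v(O, T) = 2*T/(-3 + O) (v(O, T) = (2*T)/(-3 + O) = 2*T/(-3 + O))
g = 3/2 (g = 0*(-¼) + 3*(½) = 0 + 3/2 = 3/2 ≈ 1.5000)
y(K, b) = 2*K
(y(v(6, -3), g) + 4)² = (2*(2*(-3)/(-3 + 6)) + 4)² = (2*(2*(-3)/3) + 4)² = (2*(2*(-3)*(⅓)) + 4)² = (2*(-2) + 4)² = (-4 + 4)² = 0² = 0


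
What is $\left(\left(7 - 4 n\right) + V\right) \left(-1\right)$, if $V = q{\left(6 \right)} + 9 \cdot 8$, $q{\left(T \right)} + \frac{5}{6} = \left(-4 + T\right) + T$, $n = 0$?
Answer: $- \frac{517}{6} \approx -86.167$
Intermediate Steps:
$q{\left(T \right)} = - \frac{29}{6} + 2 T$ ($q{\left(T \right)} = - \frac{5}{6} + \left(\left(-4 + T\right) + T\right) = - \frac{5}{6} + \left(-4 + 2 T\right) = - \frac{29}{6} + 2 T$)
$V = \frac{475}{6}$ ($V = \left(- \frac{29}{6} + 2 \cdot 6\right) + 9 \cdot 8 = \left(- \frac{29}{6} + 12\right) + 72 = \frac{43}{6} + 72 = \frac{475}{6} \approx 79.167$)
$\left(\left(7 - 4 n\right) + V\right) \left(-1\right) = \left(\left(7 - 0\right) + \frac{475}{6}\right) \left(-1\right) = \left(\left(7 + 0\right) + \frac{475}{6}\right) \left(-1\right) = \left(7 + \frac{475}{6}\right) \left(-1\right) = \frac{517}{6} \left(-1\right) = - \frac{517}{6}$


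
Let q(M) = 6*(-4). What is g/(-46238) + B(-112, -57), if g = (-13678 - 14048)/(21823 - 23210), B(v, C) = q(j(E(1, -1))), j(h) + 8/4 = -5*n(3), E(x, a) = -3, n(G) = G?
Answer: -769599135/32066053 ≈ -24.000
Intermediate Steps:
j(h) = -17 (j(h) = -2 - 5*3 = -2 - 15 = -17)
q(M) = -24
B(v, C) = -24
g = 27726/1387 (g = -27726/(-1387) = -27726*(-1/1387) = 27726/1387 ≈ 19.990)
g/(-46238) + B(-112, -57) = (27726/1387)/(-46238) - 24 = (27726/1387)*(-1/46238) - 24 = -13863/32066053 - 24 = -769599135/32066053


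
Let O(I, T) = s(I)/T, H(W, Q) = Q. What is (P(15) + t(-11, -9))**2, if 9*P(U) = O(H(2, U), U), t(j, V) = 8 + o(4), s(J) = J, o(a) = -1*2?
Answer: 3025/81 ≈ 37.346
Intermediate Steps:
o(a) = -2
O(I, T) = I/T
t(j, V) = 6 (t(j, V) = 8 - 2 = 6)
P(U) = 1/9 (P(U) = (U/U)/9 = (1/9)*1 = 1/9)
(P(15) + t(-11, -9))**2 = (1/9 + 6)**2 = (55/9)**2 = 3025/81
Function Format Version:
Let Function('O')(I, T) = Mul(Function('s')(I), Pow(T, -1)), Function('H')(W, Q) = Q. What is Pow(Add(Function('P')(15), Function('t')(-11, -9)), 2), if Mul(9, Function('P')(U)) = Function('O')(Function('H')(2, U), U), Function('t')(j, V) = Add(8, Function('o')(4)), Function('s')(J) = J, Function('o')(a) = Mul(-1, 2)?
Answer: Rational(3025, 81) ≈ 37.346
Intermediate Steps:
Function('o')(a) = -2
Function('O')(I, T) = Mul(I, Pow(T, -1))
Function('t')(j, V) = 6 (Function('t')(j, V) = Add(8, -2) = 6)
Function('P')(U) = Rational(1, 9) (Function('P')(U) = Mul(Rational(1, 9), Mul(U, Pow(U, -1))) = Mul(Rational(1, 9), 1) = Rational(1, 9))
Pow(Add(Function('P')(15), Function('t')(-11, -9)), 2) = Pow(Add(Rational(1, 9), 6), 2) = Pow(Rational(55, 9), 2) = Rational(3025, 81)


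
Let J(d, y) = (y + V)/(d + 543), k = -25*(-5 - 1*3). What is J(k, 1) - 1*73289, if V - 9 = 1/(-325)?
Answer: -17697458026/241475 ≈ -73289.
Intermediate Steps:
V = 2924/325 (V = 9 + 1/(-325) = 9 - 1/325 = 2924/325 ≈ 8.9969)
k = 200 (k = -25*(-5 - 3) = -25*(-8) = 200)
J(d, y) = (2924/325 + y)/(543 + d) (J(d, y) = (y + 2924/325)/(d + 543) = (2924/325 + y)/(543 + d))
J(k, 1) - 1*73289 = (2924/325 + 1)/(543 + 200) - 1*73289 = (3249/325)/743 - 73289 = (1/743)*(3249/325) - 73289 = 3249/241475 - 73289 = -17697458026/241475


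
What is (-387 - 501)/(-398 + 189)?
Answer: 888/209 ≈ 4.2488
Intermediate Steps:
(-387 - 501)/(-398 + 189) = -888/(-209) = -888*(-1/209) = 888/209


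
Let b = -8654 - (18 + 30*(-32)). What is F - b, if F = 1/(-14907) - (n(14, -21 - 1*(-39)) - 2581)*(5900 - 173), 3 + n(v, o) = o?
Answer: 219180512957/14907 ≈ 1.4703e+7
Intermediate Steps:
n(v, o) = -3 + o
F = 219065550173/14907 (F = 1/(-14907) - ((-3 + (-21 - 1*(-39))) - 2581)*(5900 - 173) = -1/14907 - ((-3 + (-21 + 39)) - 2581)*5727 = -1/14907 - ((-3 + 18) - 2581)*5727 = -1/14907 - (15 - 2581)*5727 = -1/14907 - (-2566)*5727 = -1/14907 - 1*(-14695482) = -1/14907 + 14695482 = 219065550173/14907 ≈ 1.4695e+7)
b = -7712 (b = -8654 - (18 - 960) = -8654 - 1*(-942) = -8654 + 942 = -7712)
F - b = 219065550173/14907 - 1*(-7712) = 219065550173/14907 + 7712 = 219180512957/14907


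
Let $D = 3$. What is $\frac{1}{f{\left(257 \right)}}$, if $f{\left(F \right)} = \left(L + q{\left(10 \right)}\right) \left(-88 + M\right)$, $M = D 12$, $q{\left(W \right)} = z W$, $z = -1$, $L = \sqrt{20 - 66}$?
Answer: $\frac{5}{3796} + \frac{i \sqrt{46}}{7592} \approx 0.0013172 + 0.00089335 i$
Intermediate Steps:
$L = i \sqrt{46}$ ($L = \sqrt{-46} = i \sqrt{46} \approx 6.7823 i$)
$q{\left(W \right)} = - W$
$M = 36$ ($M = 3 \cdot 12 = 36$)
$f{\left(F \right)} = 520 - 52 i \sqrt{46}$ ($f{\left(F \right)} = \left(i \sqrt{46} - 10\right) \left(-88 + 36\right) = \left(i \sqrt{46} - 10\right) \left(-52\right) = \left(-10 + i \sqrt{46}\right) \left(-52\right) = 520 - 52 i \sqrt{46}$)
$\frac{1}{f{\left(257 \right)}} = \frac{1}{520 - 52 i \sqrt{46}}$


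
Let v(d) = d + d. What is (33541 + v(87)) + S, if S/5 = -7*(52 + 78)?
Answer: 29165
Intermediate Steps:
S = -4550 (S = 5*(-7*(52 + 78)) = 5*(-7*130) = 5*(-910) = -4550)
v(d) = 2*d
(33541 + v(87)) + S = (33541 + 2*87) - 4550 = (33541 + 174) - 4550 = 33715 - 4550 = 29165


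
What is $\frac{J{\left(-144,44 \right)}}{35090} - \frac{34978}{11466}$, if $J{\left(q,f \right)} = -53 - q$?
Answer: $- \frac{613167307}{201170970} \approx -3.048$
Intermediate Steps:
$\frac{J{\left(-144,44 \right)}}{35090} - \frac{34978}{11466} = \frac{-53 - -144}{35090} - \frac{34978}{11466} = \left(-53 + 144\right) \frac{1}{35090} - \frac{17489}{5733} = 91 \cdot \frac{1}{35090} - \frac{17489}{5733} = \frac{91}{35090} - \frac{17489}{5733} = - \frac{613167307}{201170970}$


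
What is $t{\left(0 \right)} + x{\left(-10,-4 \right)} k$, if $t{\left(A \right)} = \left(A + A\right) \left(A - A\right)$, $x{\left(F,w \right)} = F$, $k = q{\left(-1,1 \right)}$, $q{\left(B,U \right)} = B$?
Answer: $10$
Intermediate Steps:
$k = -1$
$t{\left(A \right)} = 0$ ($t{\left(A \right)} = 2 A 0 = 0$)
$t{\left(0 \right)} + x{\left(-10,-4 \right)} k = 0 - -10 = 0 + 10 = 10$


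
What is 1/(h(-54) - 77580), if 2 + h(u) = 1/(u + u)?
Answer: -108/8378857 ≈ -1.2890e-5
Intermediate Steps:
h(u) = -2 + 1/(2*u) (h(u) = -2 + 1/(u + u) = -2 + 1/(2*u))
1/(h(-54) - 77580) = 1/((-2 + (1/2)/(-54)) - 77580) = 1/((-2 + (1/2)*(-1/54)) - 77580) = 1/((-2 - 1/108) - 77580) = 1/(-217/108 - 77580) = 1/(-8378857/108) = -108/8378857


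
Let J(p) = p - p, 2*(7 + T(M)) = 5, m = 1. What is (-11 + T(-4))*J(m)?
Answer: 0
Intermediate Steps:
T(M) = -9/2 (T(M) = -7 + (½)*5 = -7 + 5/2 = -9/2)
J(p) = 0
(-11 + T(-4))*J(m) = (-11 - 9/2)*0 = -31/2*0 = 0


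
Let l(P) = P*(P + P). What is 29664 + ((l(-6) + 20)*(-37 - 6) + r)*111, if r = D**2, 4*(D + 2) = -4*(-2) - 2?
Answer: -1637697/4 ≈ -4.0942e+5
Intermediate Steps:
D = -1/2 (D = -2 + (-4*(-2) - 2)/4 = -2 + (8 - 2)/4 = -2 + (1/4)*6 = -2 + 3/2 = -1/2 ≈ -0.50000)
r = 1/4 (r = (-1/2)**2 = 1/4 ≈ 0.25000)
l(P) = 2*P**2 (l(P) = P*(2*P) = 2*P**2)
29664 + ((l(-6) + 20)*(-37 - 6) + r)*111 = 29664 + ((2*(-6)**2 + 20)*(-37 - 6) + 1/4)*111 = 29664 + ((2*36 + 20)*(-43) + 1/4)*111 = 29664 + ((72 + 20)*(-43) + 1/4)*111 = 29664 + (92*(-43) + 1/4)*111 = 29664 + (-3956 + 1/4)*111 = 29664 - 15823/4*111 = 29664 - 1756353/4 = -1637697/4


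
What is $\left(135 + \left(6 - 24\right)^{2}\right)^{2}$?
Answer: $210681$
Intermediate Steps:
$\left(135 + \left(6 - 24\right)^{2}\right)^{2} = \left(135 + \left(-18\right)^{2}\right)^{2} = \left(135 + 324\right)^{2} = 459^{2} = 210681$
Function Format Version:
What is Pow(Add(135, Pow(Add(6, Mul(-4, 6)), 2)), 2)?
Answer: 210681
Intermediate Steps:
Pow(Add(135, Pow(Add(6, Mul(-4, 6)), 2)), 2) = Pow(Add(135, Pow(Add(6, -24), 2)), 2) = Pow(Add(135, Pow(-18, 2)), 2) = Pow(Add(135, 324), 2) = Pow(459, 2) = 210681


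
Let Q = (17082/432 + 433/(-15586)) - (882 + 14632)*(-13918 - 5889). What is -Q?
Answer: -57472284761897/187032 ≈ -3.0729e+8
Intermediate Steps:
Q = 57472284761897/187032 (Q = (17082*(1/432) + 433*(-1/15586)) - 15514*(-19807) = (949/24 - 433/15586) - 1*(-307285798) = 7390361/187032 + 307285798 = 57472284761897/187032 ≈ 3.0729e+8)
-Q = -1*57472284761897/187032 = -57472284761897/187032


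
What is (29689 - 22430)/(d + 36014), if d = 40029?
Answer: 7259/76043 ≈ 0.095459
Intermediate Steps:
(29689 - 22430)/(d + 36014) = (29689 - 22430)/(40029 + 36014) = 7259/76043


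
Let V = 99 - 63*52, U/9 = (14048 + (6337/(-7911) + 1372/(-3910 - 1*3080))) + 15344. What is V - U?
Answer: -274130098088/1024035 ≈ -2.6770e+5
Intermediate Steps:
U = 270876738893/1024035 (U = 9*((14048 + (6337/(-7911) + 1372/(-3910 - 1*3080))) + 15344) = 9*((14048 + (6337*(-1/7911) + 1372/(-3910 - 3080))) + 15344) = 9*((14048 + (-6337/7911 + 1372/(-6990))) + 15344) = 9*((14048 + (-6337/7911 + 1372*(-1/6990))) + 15344) = 9*((14048 + (-6337/7911 - 686/3495)) + 15344) = 9*((14048 - 9191587/9216315) + 15344) = 9*(129461601533/9216315 + 15344) = 9*(270876738893/9216315) = 270876738893/1024035 ≈ 2.6452e+5)
V = -3177 (V = 99 - 3276 = -3177)
V - U = -3177 - 1*270876738893/1024035 = -3177 - 270876738893/1024035 = -274130098088/1024035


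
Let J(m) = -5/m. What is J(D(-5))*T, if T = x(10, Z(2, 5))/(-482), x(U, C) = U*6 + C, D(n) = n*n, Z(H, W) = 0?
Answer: 6/241 ≈ 0.024896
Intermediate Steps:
D(n) = n²
x(U, C) = C + 6*U (x(U, C) = 6*U + C = C + 6*U)
T = -30/241 (T = (0 + 6*10)/(-482) = (0 + 60)*(-1/482) = 60*(-1/482) = -30/241 ≈ -0.12448)
J(D(-5))*T = -5/((-5)²)*(-30/241) = -5/25*(-30/241) = -5*1/25*(-30/241) = -⅕*(-30/241) = 6/241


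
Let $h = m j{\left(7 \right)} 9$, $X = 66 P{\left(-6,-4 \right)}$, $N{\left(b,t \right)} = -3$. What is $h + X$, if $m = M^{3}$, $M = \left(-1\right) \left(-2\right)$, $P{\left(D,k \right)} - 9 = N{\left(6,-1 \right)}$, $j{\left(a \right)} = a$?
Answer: $900$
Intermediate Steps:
$P{\left(D,k \right)} = 6$ ($P{\left(D,k \right)} = 9 - 3 = 6$)
$M = 2$
$m = 8$ ($m = 2^{3} = 8$)
$X = 396$ ($X = 66 \cdot 6 = 396$)
$h = 504$ ($h = 8 \cdot 7 \cdot 9 = 56 \cdot 9 = 504$)
$h + X = 504 + 396 = 900$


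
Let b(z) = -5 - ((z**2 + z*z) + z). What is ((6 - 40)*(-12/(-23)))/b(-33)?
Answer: 204/24725 ≈ 0.0082508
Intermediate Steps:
b(z) = -5 - z - 2*z**2 (b(z) = -5 - ((z**2 + z**2) + z) = -5 - (2*z**2 + z) = -5 - (z + 2*z**2) = -5 + (-z - 2*z**2) = -5 - z - 2*z**2)
((6 - 40)*(-12/(-23)))/b(-33) = ((6 - 40)*(-12/(-23)))/(-5 - 1*(-33) - 2*(-33)**2) = (-(-408)*(-1)/23)/(-5 + 33 - 2*1089) = (-34*12/23)/(-5 + 33 - 2178) = -408/23/(-2150) = -408/23*(-1/2150) = 204/24725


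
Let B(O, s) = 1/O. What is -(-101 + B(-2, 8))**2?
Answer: -41209/4 ≈ -10302.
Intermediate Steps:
-(-101 + B(-2, 8))**2 = -(-101 + 1/(-2))**2 = -(-101 - 1/2)**2 = -(-203/2)**2 = -1*41209/4 = -41209/4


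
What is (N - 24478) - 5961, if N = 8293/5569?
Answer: -169506498/5569 ≈ -30438.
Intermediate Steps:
N = 8293/5569 (N = 8293*(1/5569) = 8293/5569 ≈ 1.4891)
(N - 24478) - 5961 = (8293/5569 - 24478) - 5961 = -136309689/5569 - 5961 = -169506498/5569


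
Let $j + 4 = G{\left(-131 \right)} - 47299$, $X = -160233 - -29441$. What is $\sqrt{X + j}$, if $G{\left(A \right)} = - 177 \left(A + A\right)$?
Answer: $23 i \sqrt{249} \approx 362.93 i$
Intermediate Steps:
$G{\left(A \right)} = - 354 A$ ($G{\left(A \right)} = - 177 \cdot 2 A = - 354 A$)
$X = -130792$ ($X = -160233 + 29441 = -130792$)
$j = -929$ ($j = -4 - 925 = -929$)
$\sqrt{X + j} = \sqrt{-130792 - 929} = \sqrt{-131721} = 23 i \sqrt{249}$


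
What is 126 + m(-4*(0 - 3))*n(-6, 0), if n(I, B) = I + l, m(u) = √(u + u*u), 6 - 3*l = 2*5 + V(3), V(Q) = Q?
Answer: 126 - 50*√39/3 ≈ 21.917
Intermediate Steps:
l = -7/3 (l = 2 - (2*5 + 3)/3 = 2 - (10 + 3)/3 = 2 - ⅓*13 = 2 - 13/3 = -7/3 ≈ -2.3333)
m(u) = √(u + u²)
n(I, B) = -7/3 + I (n(I, B) = I - 7/3 = -7/3 + I)
126 + m(-4*(0 - 3))*n(-6, 0) = 126 + √((-4*(0 - 3))*(1 - 4*(0 - 3)))*(-7/3 - 6) = 126 + √((-4*(-3))*(1 - 4*(-3)))*(-25/3) = 126 + √(12*(1 + 12))*(-25/3) = 126 + √(12*13)*(-25/3) = 126 + √156*(-25/3) = 126 + (2*√39)*(-25/3) = 126 - 50*√39/3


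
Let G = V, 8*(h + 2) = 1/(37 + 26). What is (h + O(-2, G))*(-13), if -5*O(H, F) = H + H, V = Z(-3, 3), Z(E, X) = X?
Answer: 39247/2520 ≈ 15.574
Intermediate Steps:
V = 3
h = -1007/504 (h = -2 + 1/(8*(37 + 26)) = -2 + (⅛)/63 = -2 + (⅛)*(1/63) = -2 + 1/504 = -1007/504 ≈ -1.9980)
G = 3
O(H, F) = -2*H/5 (O(H, F) = -(H + H)/5 = -2*H/5)
(h + O(-2, G))*(-13) = (-1007/504 - ⅖*(-2))*(-13) = (-1007/504 + ⅘)*(-13) = -3019/2520*(-13) = 39247/2520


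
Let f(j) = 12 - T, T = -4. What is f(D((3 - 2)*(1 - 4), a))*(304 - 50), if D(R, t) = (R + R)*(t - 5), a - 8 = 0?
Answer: 4064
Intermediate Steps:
a = 8 (a = 8 + 0 = 8)
D(R, t) = 2*R*(-5 + t) (D(R, t) = (2*R)*(-5 + t) = 2*R*(-5 + t))
f(j) = 16 (f(j) = 12 - 1*(-4) = 12 + 4 = 16)
f(D((3 - 2)*(1 - 4), a))*(304 - 50) = 16*(304 - 50) = 16*254 = 4064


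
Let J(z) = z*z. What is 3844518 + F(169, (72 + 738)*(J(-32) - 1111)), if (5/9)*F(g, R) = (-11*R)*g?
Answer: 239651232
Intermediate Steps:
J(z) = z**2
F(g, R) = -99*R*g/5 (F(g, R) = 9*((-11*R)*g)/5 = 9*(-11*R*g)/5 = -99*R*g/5)
3844518 + F(169, (72 + 738)*(J(-32) - 1111)) = 3844518 - 99/5*(72 + 738)*((-32)**2 - 1111)*169 = 3844518 - 99/5*810*(1024 - 1111)*169 = 3844518 - 99/5*810*(-87)*169 = 3844518 - 99/5*(-70470)*169 = 3844518 + 235806714 = 239651232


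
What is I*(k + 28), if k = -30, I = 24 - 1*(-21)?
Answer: -90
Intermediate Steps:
I = 45 (I = 24 + 21 = 45)
I*(k + 28) = 45*(-30 + 28) = 45*(-2) = -90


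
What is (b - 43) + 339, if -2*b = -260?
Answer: 426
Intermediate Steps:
b = 130 (b = -1/2*(-260) = 130)
(b - 43) + 339 = (130 - 43) + 339 = 87 + 339 = 426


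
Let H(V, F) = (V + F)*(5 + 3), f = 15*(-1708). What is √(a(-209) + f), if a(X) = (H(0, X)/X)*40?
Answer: 10*I*√253 ≈ 159.06*I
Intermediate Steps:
f = -25620
H(V, F) = 8*F + 8*V (H(V, F) = (F + V)*8 = 8*F + 8*V)
a(X) = 320 (a(X) = ((8*X + 8*0)/X)*40 = ((8*X + 0)/X)*40 = ((8*X)/X)*40 = 8*40 = 320)
√(a(-209) + f) = √(320 - 25620) = √(-25300) = 10*I*√253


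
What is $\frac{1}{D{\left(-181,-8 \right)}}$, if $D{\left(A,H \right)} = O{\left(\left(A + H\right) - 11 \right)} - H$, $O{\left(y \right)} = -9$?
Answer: $-1$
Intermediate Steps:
$D{\left(A,H \right)} = -9 - H$
$\frac{1}{D{\left(-181,-8 \right)}} = \frac{1}{-9 - -8} = \frac{1}{-9 + 8} = \frac{1}{-1} = -1$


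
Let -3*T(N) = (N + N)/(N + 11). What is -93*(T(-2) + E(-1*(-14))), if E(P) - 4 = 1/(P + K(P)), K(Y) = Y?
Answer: -98053/252 ≈ -389.10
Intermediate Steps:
T(N) = -2*N/(3*(11 + N)) (T(N) = -(N + N)/(3*(N + 11)) = -2*N/(3*(11 + N)))
E(P) = 4 + 1/(2*P) (E(P) = 4 + 1/(P + P) = 4 + 1/(2*P))
-93*(T(-2) + E(-1*(-14))) = -93*(-2*(-2)/(33 + 3*(-2)) + (4 + 1/(2*((-1*(-14)))))) = -93*(-2*(-2)/(33 - 6) + (4 + (1/2)/14)) = -93*(-2*(-2)/27 + (4 + (1/2)*(1/14))) = -93*(-2*(-2)*1/27 + (4 + 1/28)) = -93*(4/27 + 113/28) = -93*3163/756 = -98053/252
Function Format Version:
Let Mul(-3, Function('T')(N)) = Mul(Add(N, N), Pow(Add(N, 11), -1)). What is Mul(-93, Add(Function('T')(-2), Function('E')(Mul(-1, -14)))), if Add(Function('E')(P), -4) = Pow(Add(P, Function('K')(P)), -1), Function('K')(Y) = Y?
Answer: Rational(-98053, 252) ≈ -389.10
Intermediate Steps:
Function('T')(N) = Mul(Rational(-2, 3), N, Pow(Add(11, N), -1)) (Function('T')(N) = Mul(Rational(-1, 3), Mul(Add(N, N), Pow(Add(N, 11), -1))) = Mul(Rational(-1, 3), Mul(Mul(2, N), Pow(Add(11, N), -1))) = Mul(Rational(-1, 3), Mul(2, N, Pow(Add(11, N), -1))) = Mul(Rational(-2, 3), N, Pow(Add(11, N), -1)))
Function('E')(P) = Add(4, Mul(Rational(1, 2), Pow(P, -1))) (Function('E')(P) = Add(4, Pow(Add(P, P), -1)) = Add(4, Pow(Mul(2, P), -1)) = Add(4, Mul(Rational(1, 2), Pow(P, -1))))
Mul(-93, Add(Function('T')(-2), Function('E')(Mul(-1, -14)))) = Mul(-93, Add(Mul(-2, -2, Pow(Add(33, Mul(3, -2)), -1)), Add(4, Mul(Rational(1, 2), Pow(Mul(-1, -14), -1))))) = Mul(-93, Add(Mul(-2, -2, Pow(Add(33, -6), -1)), Add(4, Mul(Rational(1, 2), Pow(14, -1))))) = Mul(-93, Add(Mul(-2, -2, Pow(27, -1)), Add(4, Mul(Rational(1, 2), Rational(1, 14))))) = Mul(-93, Add(Mul(-2, -2, Rational(1, 27)), Add(4, Rational(1, 28)))) = Mul(-93, Add(Rational(4, 27), Rational(113, 28))) = Mul(-93, Rational(3163, 756)) = Rational(-98053, 252)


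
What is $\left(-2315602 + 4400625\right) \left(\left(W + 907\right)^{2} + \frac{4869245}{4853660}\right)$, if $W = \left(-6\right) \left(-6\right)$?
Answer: $\frac{1799840714272929691}{970732} \approx 1.8541 \cdot 10^{12}$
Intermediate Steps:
$W = 36$
$\left(-2315602 + 4400625\right) \left(\left(W + 907\right)^{2} + \frac{4869245}{4853660}\right) = \left(-2315602 + 4400625\right) \left(\left(36 + 907\right)^{2} + \frac{4869245}{4853660}\right) = 2085023 \left(943^{2} + 4869245 \cdot \frac{1}{4853660}\right) = 2085023 \left(889249 + \frac{973849}{970732}\right) = 2085023 \cdot \frac{863223434117}{970732} = \frac{1799840714272929691}{970732}$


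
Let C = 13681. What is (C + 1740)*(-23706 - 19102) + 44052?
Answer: -660098116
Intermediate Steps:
(C + 1740)*(-23706 - 19102) + 44052 = (13681 + 1740)*(-23706 - 19102) + 44052 = 15421*(-42808) + 44052 = -660142168 + 44052 = -660098116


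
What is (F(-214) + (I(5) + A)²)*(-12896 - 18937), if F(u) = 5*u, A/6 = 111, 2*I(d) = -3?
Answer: -56088504513/4 ≈ -1.4022e+10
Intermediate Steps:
I(d) = -3/2 (I(d) = (½)*(-3) = -3/2)
A = 666 (A = 6*111 = 666)
(F(-214) + (I(5) + A)²)*(-12896 - 18937) = (5*(-214) + (-3/2 + 666)²)*(-12896 - 18937) = (-1070 + (1329/2)²)*(-31833) = (-1070 + 1766241/4)*(-31833) = (1761961/4)*(-31833) = -56088504513/4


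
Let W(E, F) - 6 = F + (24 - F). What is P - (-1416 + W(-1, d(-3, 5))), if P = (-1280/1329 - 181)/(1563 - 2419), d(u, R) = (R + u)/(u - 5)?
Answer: 1576988693/1137624 ≈ 1386.2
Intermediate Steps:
d(u, R) = (R + u)/(-5 + u)
W(E, F) = 30 (W(E, F) = 6 + (F + (24 - F)) = 6 + 24 = 30)
P = 241829/1137624 (P = (-1280*1/1329 - 181)/(-856) = (-1280/1329 - 181)*(-1/856) = -241829/1329*(-1/856) = 241829/1137624 ≈ 0.21257)
P - (-1416 + W(-1, d(-3, 5))) = 241829/1137624 - (-1416 + 30) = 241829/1137624 - 1*(-1386) = 241829/1137624 + 1386 = 1576988693/1137624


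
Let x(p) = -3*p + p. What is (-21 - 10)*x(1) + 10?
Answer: 72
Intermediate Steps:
x(p) = -2*p
(-21 - 10)*x(1) + 10 = (-21 - 10)*(-2*1) + 10 = -31*(-2) + 10 = 62 + 10 = 72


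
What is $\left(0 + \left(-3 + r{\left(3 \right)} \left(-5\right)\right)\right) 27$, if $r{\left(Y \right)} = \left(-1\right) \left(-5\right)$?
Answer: $-756$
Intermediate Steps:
$r{\left(Y \right)} = 5$
$\left(0 + \left(-3 + r{\left(3 \right)} \left(-5\right)\right)\right) 27 = \left(0 + \left(-3 + 5 \left(-5\right)\right)\right) 27 = \left(0 - 28\right) 27 = \left(-28\right) 27 = -756$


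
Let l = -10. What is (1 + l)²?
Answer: 81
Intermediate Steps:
(1 + l)² = (1 - 10)² = (-9)² = 81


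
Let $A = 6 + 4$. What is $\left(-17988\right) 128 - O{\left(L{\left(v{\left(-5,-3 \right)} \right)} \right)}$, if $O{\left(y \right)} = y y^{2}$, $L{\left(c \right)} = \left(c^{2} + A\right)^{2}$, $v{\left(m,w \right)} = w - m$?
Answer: $-9832000$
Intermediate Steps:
$A = 10$
$L{\left(c \right)} = \left(10 + c^{2}\right)^{2}$ ($L{\left(c \right)} = \left(c^{2} + 10\right)^{2} = \left(10 + c^{2}\right)^{2}$)
$O{\left(y \right)} = y^{3}$
$\left(-17988\right) 128 - O{\left(L{\left(v{\left(-5,-3 \right)} \right)} \right)} = \left(-17988\right) 128 - \left(\left(10 + \left(-3 - -5\right)^{2}\right)^{2}\right)^{3} = -2302464 - \left(\left(10 + \left(-3 + 5\right)^{2}\right)^{2}\right)^{3} = -2302464 - \left(\left(10 + 2^{2}\right)^{2}\right)^{3} = -2302464 - \left(\left(10 + 4\right)^{2}\right)^{3} = -2302464 - \left(14^{2}\right)^{3} = -2302464 - 196^{3} = -2302464 - 7529536 = -9832000$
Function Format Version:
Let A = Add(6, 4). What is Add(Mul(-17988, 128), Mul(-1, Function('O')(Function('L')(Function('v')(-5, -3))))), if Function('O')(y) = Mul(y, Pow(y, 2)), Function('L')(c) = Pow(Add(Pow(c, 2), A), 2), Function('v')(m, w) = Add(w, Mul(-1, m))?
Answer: -9832000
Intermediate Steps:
A = 10
Function('L')(c) = Pow(Add(10, Pow(c, 2)), 2) (Function('L')(c) = Pow(Add(Pow(c, 2), 10), 2) = Pow(Add(10, Pow(c, 2)), 2))
Function('O')(y) = Pow(y, 3)
Add(Mul(-17988, 128), Mul(-1, Function('O')(Function('L')(Function('v')(-5, -3))))) = Add(Mul(-17988, 128), Mul(-1, Pow(Pow(Add(10, Pow(Add(-3, Mul(-1, -5)), 2)), 2), 3))) = Add(-2302464, Mul(-1, Pow(Pow(Add(10, Pow(Add(-3, 5), 2)), 2), 3))) = Add(-2302464, Mul(-1, Pow(Pow(Add(10, Pow(2, 2)), 2), 3))) = Add(-2302464, Mul(-1, Pow(Pow(Add(10, 4), 2), 3))) = Add(-2302464, Mul(-1, Pow(Pow(14, 2), 3))) = Add(-2302464, Mul(-1, Pow(196, 3))) = Add(-2302464, Mul(-1, 7529536)) = Add(-2302464, -7529536) = -9832000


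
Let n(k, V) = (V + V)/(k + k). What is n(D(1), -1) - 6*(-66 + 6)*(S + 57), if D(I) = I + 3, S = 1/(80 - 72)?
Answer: 82259/4 ≈ 20565.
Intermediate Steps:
S = ⅛ (S = 1/8 = ⅛ ≈ 0.12500)
D(I) = 3 + I
n(k, V) = V/k (n(k, V) = (2*V)/((2*k)) = (2*V)*(1/(2*k)) = V/k)
n(D(1), -1) - 6*(-66 + 6)*(S + 57) = -1/(3 + 1) - 6*(-66 + 6)*(⅛ + 57) = -1/4 - (-360)*457/8 = -1*¼ - 6*(-6855/2) = -¼ + 20565 = 82259/4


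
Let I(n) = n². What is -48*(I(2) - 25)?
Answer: 1008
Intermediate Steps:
-48*(I(2) - 25) = -48*(2² - 25) = -48*(4 - 25) = -48*(-21) = 1008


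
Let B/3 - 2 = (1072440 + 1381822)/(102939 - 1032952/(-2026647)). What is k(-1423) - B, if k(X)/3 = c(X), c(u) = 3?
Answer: -14295902013087/208622048485 ≈ -68.525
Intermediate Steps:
k(X) = 9 (k(X) = 3*3 = 9)
B = 16173500449452/208622048485 (B = 6 + 3*((1072440 + 1381822)/(102939 - 1032952/(-2026647))) = 6 + 3*(2454262/(102939 - 1032952*(-1/2026647))) = 6 + 3*(2454262/(102939 + 1032952/2026647)) = 6 + 3*(2454262/(208622048485/2026647)) = 6 + 3*(2454262*(2026647/208622048485)) = 6 + 3*(4973922719514/208622048485) = 6 + 14921768158542/208622048485 = 16173500449452/208622048485 ≈ 77.525)
k(-1423) - B = 9 - 1*16173500449452/208622048485 = 9 - 16173500449452/208622048485 = -14295902013087/208622048485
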